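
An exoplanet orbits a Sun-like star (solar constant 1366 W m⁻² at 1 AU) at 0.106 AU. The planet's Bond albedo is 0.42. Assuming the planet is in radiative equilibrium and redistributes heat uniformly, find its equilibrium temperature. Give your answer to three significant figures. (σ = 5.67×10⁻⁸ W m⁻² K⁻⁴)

T_eq ≈ 747 K

Flux at 0.106 AU: S = 1366/0.106² = 1.22×10⁵ W m⁻².
Energy balance: absorbed = emitted ⇒ πR²·S(1−A) = 4πR²·σT_eq⁴, so T_eq⁴ = S(1−A)/(4σ).
T_eq = [1.22×10⁵ × 0.58 / (4 × 5.67×10⁻⁸)]^(1/4) = (3.11×10¹¹)^(1/4) = 747 K.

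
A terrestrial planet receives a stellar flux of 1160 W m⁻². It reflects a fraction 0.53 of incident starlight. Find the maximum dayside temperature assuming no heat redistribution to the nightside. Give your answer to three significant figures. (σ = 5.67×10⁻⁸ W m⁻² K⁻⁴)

T_ss ≈ 313 K

With no redistribution each surface element balances locally: S(1−A) = σT⁴.
T = [1160 × 0.47 / 5.67×10⁻⁸]^(1/4) = (9.62×10⁹)^(1/4) = 313 K.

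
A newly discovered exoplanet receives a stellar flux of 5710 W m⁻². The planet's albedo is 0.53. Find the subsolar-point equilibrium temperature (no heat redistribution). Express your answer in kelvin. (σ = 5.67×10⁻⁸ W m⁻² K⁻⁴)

T_ss ≈ 466 K

At the subsolar point the surface absorbs S(1−A) and emits σT⁴ per unit area — no factor of 4, since only the local patch is in balance.
T = [5710 × 0.47 / 5.67×10⁻⁸]^(1/4) = (4.73×10¹⁰)^(1/4) = 466 K.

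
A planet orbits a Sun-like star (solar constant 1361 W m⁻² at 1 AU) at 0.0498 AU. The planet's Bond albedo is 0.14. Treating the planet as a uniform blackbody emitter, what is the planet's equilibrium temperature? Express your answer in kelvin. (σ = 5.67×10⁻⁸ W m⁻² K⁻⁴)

T_eq ≈ 1200 K

Flux at 0.0498 AU: S = 1361/0.0498² = 5.49×10⁵ W m⁻².
Energy balance: absorbed = emitted ⇒ πR²·S(1−A) = 4πR²·σT_eq⁴, so T_eq⁴ = S(1−A)/(4σ).
T_eq = [5.49×10⁵ × 0.86 / (4 × 5.67×10⁻⁸)]^(1/4) = (2.08×10¹²)^(1/4) = 1200 K.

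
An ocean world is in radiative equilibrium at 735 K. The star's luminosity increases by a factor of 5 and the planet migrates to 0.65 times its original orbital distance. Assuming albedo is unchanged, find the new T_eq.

T_eq ∝ L^(1/4) · d^(−1/2).
T′ = 735 × 5^(1/4) / 0.65^(1/2) = 1360 K.

T_eq ≈ 1360 K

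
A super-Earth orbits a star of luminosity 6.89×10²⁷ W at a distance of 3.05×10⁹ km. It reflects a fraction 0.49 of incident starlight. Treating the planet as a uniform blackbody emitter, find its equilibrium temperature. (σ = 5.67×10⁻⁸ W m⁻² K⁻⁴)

T_eq ≈ 107 K

d = 3.05×10⁹ km = 3.05×10¹² m.
Flux: S = L/(4πd²) = 6.89×10²⁷/(4π×(3.05×10¹²)²) = 58.9 W m⁻².
Energy balance: absorbed = emitted ⇒ πR²·S(1−A) = 4πR²·σT_eq⁴, so T_eq⁴ = S(1−A)/(4σ).
T_eq = [58.9 × 0.51 / (4 × 5.67×10⁻⁸)]^(1/4) = (1.33×10⁸)^(1/4) = 107 K.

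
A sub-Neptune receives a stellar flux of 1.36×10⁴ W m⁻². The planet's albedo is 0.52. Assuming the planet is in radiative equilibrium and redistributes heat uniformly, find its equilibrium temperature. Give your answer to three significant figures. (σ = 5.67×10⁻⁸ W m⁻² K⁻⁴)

Energy balance: absorbed = emitted ⇒ πR²·S(1−A) = 4πR²·σT_eq⁴, so T_eq⁴ = S(1−A)/(4σ).
T_eq = [1.36×10⁴ × 0.48 / (4 × 5.67×10⁻⁸)]^(1/4) = (2.88×10¹⁰)^(1/4) = 412 K.

T_eq ≈ 412 K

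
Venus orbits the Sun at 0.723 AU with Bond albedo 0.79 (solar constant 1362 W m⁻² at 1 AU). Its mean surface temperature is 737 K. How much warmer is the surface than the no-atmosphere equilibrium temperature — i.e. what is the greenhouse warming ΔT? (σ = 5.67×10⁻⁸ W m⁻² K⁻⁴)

S = 1362/0.723² = 2606 W m⁻².
T_eq = [S(1−A)/(4σ)]^(1/4) = [2606×0.21/(4×5.67×10⁻⁸)]^(1/4) = 221.6 K.
ΔT = T_surf − T_eq = 737 − 221.6.

ΔT ≈ 515.4 K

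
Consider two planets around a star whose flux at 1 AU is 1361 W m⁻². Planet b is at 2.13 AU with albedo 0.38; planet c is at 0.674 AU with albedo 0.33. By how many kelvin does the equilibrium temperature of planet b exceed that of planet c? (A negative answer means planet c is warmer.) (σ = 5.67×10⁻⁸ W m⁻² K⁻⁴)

ΔT ≈ -137.5 K

T_eq = [S₀(1−A)/(4σd²)]^(1/4), so T ∝ (1−A)^(1/4) / √d.
T₁ = [1361×0.62/(4×5.67×10⁻⁸×2.13²)]^(1/4) = 169.22 K.
T₂ = [1361×0.67/(4×5.67×10⁻⁸×0.674²)]^(1/4) = 306.72 K.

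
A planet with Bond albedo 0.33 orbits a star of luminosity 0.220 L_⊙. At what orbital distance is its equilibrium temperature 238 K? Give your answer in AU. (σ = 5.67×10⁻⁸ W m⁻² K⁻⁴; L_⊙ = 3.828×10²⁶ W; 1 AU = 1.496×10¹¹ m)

d ≈ 0.525 AU

L = 0.220 × 3.828×10²⁶ = 8.42×10²⁵ W.
From T_eq⁴ = L(1−A)/(16πσd²): d = √[L(1−A)/(16πσT_eq⁴)].
d = √[8.42×10²⁵ × 0.67 / (16π × 5.67×10⁻⁸ × (238)⁴)] = 7.86×10¹⁰ m = 0.525 AU.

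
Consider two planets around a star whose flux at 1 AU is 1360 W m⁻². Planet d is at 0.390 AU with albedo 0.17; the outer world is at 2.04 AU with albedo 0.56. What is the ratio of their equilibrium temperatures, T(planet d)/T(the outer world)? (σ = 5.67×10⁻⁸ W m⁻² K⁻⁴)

T_eq = [S₀(1−A)/(4σd²)]^(1/4), so T ∝ (1−A)^(1/4) / √d.
T₁ = [1360×0.83/(4×5.67×10⁻⁸×0.390²)]^(1/4) = 425.32 K.
T₂ = [1360×0.44/(4×5.67×10⁻⁸×2.04²)]^(1/4) = 158.68 K.

T₁/T₂ ≈ 2.680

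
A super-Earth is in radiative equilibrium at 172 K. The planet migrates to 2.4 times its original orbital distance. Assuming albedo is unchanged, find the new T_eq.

T_eq ≈ 111 K

T_eq ∝ L^(1/4) · d^(−1/2).
T′ = 172 / 2.4^(1/2) = 111 K.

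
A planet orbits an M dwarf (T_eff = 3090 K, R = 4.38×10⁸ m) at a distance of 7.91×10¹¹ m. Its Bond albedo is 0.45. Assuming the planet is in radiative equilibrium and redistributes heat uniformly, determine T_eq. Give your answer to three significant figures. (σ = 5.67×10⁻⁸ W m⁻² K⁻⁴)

T_eq ≈ 44.3 K

L = 4πR_⋆²σT_⋆⁴ = 4π(4.38×10⁸)² × 5.67×10⁻⁸ × (3090)⁴ = 1.25×10²⁵ W.
S = L/(4πd²) = 1.58 W m⁻².
Energy balance: absorbed = emitted ⇒ πR²·S(1−A) = 4πR²·σT_eq⁴, so T_eq⁴ = S(1−A)/(4σ).
T_eq = [1.58 × 0.55 / (4 × 5.67×10⁻⁸)]^(1/4) = (3.84×10⁶)^(1/4) = 44.3 K.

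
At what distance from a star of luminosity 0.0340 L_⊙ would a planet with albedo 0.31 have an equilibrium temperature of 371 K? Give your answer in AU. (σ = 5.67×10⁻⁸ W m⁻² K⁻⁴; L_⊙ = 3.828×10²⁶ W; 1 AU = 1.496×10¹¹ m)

d ≈ 0.0862 AU

L = 0.0340 × 3.828×10²⁶ = 1.30×10²⁵ W.
From T_eq⁴ = L(1−A)/(16πσd²): d = √[L(1−A)/(16πσT_eq⁴)].
d = √[1.30×10²⁵ × 0.69 / (16π × 5.67×10⁻⁸ × (371)⁴)] = 1.29×10¹⁰ m = 0.0862 AU.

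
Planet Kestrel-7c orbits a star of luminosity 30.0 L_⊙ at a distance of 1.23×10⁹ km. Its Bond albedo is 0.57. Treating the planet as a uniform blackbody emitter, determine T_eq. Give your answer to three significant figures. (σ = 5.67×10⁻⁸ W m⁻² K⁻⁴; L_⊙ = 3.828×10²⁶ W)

T_eq ≈ 184 K

d = 1.23×10⁹ km = 1.23×10¹² m.
L = 30.0 × 3.828×10²⁶ = 1.15×10²⁸ W.
Flux: S = L/(4πd²) = 1.15×10²⁸/(4π×(1.23×10¹²)²) = 604 W m⁻².
Energy balance: absorbed = emitted ⇒ πR²·S(1−A) = 4πR²·σT_eq⁴, so T_eq⁴ = S(1−A)/(4σ).
T_eq = [604 × 0.43 / (4 × 5.67×10⁻⁸)]^(1/4) = (1.15×10⁹)^(1/4) = 184 K.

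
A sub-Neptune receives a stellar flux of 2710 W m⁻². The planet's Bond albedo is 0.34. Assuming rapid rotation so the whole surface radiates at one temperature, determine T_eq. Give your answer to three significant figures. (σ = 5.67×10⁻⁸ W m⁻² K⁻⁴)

Energy balance: absorbed = emitted ⇒ πR²·S(1−A) = 4πR²·σT_eq⁴, so T_eq⁴ = S(1−A)/(4σ).
T_eq = [2710 × 0.66 / (4 × 5.67×10⁻⁸)]^(1/4) = (7.89×10⁹)^(1/4) = 298 K.

T_eq ≈ 298 K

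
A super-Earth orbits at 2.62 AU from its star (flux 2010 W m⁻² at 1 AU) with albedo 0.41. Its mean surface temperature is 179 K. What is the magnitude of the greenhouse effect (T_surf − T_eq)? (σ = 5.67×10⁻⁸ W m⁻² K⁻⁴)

S = 2010/2.62² = 292.8 W m⁻².
T_eq = [S(1−A)/(4σ)]^(1/4) = [292.8×0.59/(4×5.67×10⁻⁸)]^(1/4) = 166.1 K.
ΔT = T_surf − T_eq = 179 − 166.1.

ΔT ≈ 12.9 K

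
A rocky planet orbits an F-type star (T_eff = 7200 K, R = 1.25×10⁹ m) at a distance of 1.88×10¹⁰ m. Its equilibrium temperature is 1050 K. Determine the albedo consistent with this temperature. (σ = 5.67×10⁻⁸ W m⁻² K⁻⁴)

L = 4πR_⋆²σT_⋆⁴ = 4π(1.25×10⁹)² × 5.67×10⁻⁸ × (7200)⁴ = 2.99×10²⁷ W.
S = L/(4πd²) = 6.74×10⁵ W m⁻².
From T_eq⁴ = S(1−A)/(4σ): 1−A = 4σT_eq⁴/S.
1−A = 4 × 5.67×10⁻⁸ × (1050)⁴ / 6.74×10⁵ = 0.409.

A ≈ 0.59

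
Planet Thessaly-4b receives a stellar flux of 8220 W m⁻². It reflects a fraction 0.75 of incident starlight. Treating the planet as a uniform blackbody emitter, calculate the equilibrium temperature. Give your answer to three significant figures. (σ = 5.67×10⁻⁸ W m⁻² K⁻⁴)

T_eq ≈ 309 K

Energy balance: absorbed = emitted ⇒ πR²·S(1−A) = 4πR²·σT_eq⁴, so T_eq⁴ = S(1−A)/(4σ).
T_eq = [8220 × 0.25 / (4 × 5.67×10⁻⁸)]^(1/4) = (9.06×10⁹)^(1/4) = 309 K.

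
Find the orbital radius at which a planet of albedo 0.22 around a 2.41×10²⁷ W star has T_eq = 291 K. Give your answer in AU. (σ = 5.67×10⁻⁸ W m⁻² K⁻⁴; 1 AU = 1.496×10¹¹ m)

d ≈ 2.03 AU

From T_eq⁴ = L(1−A)/(16πσd²): d = √[L(1−A)/(16πσT_eq⁴)].
d = √[2.41×10²⁷ × 0.78 / (16π × 5.67×10⁻⁸ × (291)⁴)] = 3.03×10¹¹ m = 2.03 AU.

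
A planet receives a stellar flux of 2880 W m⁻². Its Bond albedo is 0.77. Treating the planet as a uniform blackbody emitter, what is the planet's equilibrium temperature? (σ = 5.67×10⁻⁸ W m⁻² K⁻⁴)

Energy balance: absorbed = emitted ⇒ πR²·S(1−A) = 4πR²·σT_eq⁴, so T_eq⁴ = S(1−A)/(4σ).
T_eq = [2880 × 0.23 / (4 × 5.67×10⁻⁸)]^(1/4) = (2.92×10⁹)^(1/4) = 232 K.

T_eq ≈ 232 K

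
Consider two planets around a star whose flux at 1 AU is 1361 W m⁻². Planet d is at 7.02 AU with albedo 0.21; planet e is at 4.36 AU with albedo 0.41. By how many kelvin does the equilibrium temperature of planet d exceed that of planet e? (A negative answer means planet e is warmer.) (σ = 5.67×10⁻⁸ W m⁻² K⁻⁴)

ΔT ≈ -17.8 K

T_eq = [S₀(1−A)/(4σd²)]^(1/4), so T ∝ (1−A)^(1/4) / √d.
T₁ = [1361×0.79/(4×5.67×10⁻⁸×7.02²)]^(1/4) = 99.04 K.
T₂ = [1361×0.59/(4×5.67×10⁻⁸×4.36²)]^(1/4) = 116.82 K.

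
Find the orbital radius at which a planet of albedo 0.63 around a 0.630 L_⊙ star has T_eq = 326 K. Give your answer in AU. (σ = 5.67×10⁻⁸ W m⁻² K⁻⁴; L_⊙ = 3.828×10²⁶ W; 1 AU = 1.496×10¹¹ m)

L = 0.630 × 3.828×10²⁶ = 2.41×10²⁶ W.
From T_eq⁴ = L(1−A)/(16πσd²): d = √[L(1−A)/(16πσT_eq⁴)].
d = √[2.41×10²⁶ × 0.37 / (16π × 5.67×10⁻⁸ × (326)⁴)] = 5.26×10¹⁰ m = 0.352 AU.

d ≈ 0.352 AU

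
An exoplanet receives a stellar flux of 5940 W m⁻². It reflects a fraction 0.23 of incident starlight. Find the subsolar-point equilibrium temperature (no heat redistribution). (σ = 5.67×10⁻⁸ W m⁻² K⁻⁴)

T_ss ≈ 533 K

At the subsolar point the surface absorbs S(1−A) and emits σT⁴ per unit area — no factor of 4, since only the local patch is in balance.
T = [5940 × 0.77 / 5.67×10⁻⁸]^(1/4) = (8.07×10¹⁰)^(1/4) = 533 K.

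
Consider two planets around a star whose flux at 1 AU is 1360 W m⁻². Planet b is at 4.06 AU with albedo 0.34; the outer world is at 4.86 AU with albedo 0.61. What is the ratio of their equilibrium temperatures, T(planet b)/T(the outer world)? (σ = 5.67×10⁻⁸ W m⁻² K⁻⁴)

T₁/T₂ ≈ 1.248

T_eq = [S₀(1−A)/(4σd²)]^(1/4), so T ∝ (1−A)^(1/4) / √d.
T₁ = [1360×0.66/(4×5.67×10⁻⁸×4.06²)]^(1/4) = 124.48 K.
T₂ = [1360×0.39/(4×5.67×10⁻⁸×4.86²)]^(1/4) = 99.75 K.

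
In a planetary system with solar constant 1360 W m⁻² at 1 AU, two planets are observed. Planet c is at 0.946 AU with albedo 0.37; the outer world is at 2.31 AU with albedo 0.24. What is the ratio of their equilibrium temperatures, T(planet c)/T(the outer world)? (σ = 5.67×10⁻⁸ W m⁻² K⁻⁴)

T₁/T₂ ≈ 1.491

T_eq = [S₀(1−A)/(4σd²)]^(1/4), so T ∝ (1−A)^(1/4) / √d.
T₁ = [1360×0.63/(4×5.67×10⁻⁸×0.946²)]^(1/4) = 254.90 K.
T₂ = [1360×0.76/(4×5.67×10⁻⁸×2.31²)]^(1/4) = 170.95 K.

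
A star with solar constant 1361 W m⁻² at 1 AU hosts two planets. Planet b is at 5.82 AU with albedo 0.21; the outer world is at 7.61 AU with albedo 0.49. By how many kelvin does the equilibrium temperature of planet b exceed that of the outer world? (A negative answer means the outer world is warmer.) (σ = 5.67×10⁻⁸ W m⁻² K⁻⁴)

ΔT ≈ 23.5 K

T_eq = [S₀(1−A)/(4σd²)]^(1/4), so T ∝ (1−A)^(1/4) / √d.
T₁ = [1361×0.79/(4×5.67×10⁻⁸×5.82²)]^(1/4) = 108.77 K.
T₂ = [1361×0.51/(4×5.67×10⁻⁸×7.61²)]^(1/4) = 85.26 K.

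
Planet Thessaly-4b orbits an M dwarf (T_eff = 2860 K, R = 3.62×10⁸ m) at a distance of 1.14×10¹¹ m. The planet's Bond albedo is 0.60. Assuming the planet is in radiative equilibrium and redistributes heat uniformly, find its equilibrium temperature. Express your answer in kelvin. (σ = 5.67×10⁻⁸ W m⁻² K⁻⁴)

L = 4πR_⋆²σT_⋆⁴ = 4π(3.62×10⁸)² × 5.67×10⁻⁸ × (2860)⁴ = 6.25×10²⁴ W.
S = L/(4πd²) = 38.3 W m⁻².
Energy balance: absorbed = emitted ⇒ πR²·S(1−A) = 4πR²·σT_eq⁴, so T_eq⁴ = S(1−A)/(4σ).
T_eq = [38.3 × 0.40 / (4 × 5.67×10⁻⁸)]^(1/4) = (6.75×10⁷)^(1/4) = 90.6 K.

T_eq ≈ 90.6 K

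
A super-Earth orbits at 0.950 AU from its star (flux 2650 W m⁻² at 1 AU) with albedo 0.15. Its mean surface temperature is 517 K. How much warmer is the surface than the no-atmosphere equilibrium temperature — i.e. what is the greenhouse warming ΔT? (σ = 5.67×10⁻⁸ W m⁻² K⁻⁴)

ΔT ≈ 193.1 K

S = 2650/0.950² = 2936 W m⁻².
T_eq = [S(1−A)/(4σ)]^(1/4) = [2936×0.85/(4×5.67×10⁻⁸)]^(1/4) = 323.9 K.
ΔT = T_surf − T_eq = 517 − 323.9.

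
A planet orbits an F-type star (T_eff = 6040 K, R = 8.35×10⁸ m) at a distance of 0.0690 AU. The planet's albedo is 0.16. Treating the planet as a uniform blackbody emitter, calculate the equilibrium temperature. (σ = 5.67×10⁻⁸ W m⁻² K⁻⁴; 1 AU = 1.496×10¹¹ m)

T_eq ≈ 1160 K

d = 0.0690 AU = 1.03×10¹⁰ m.
L = 4πR_⋆²σT_⋆⁴ = 4π(8.35×10⁸)² × 5.67×10⁻⁸ × (6040)⁴ = 6.61×10²⁶ W.
S = L/(4πd²) = 4.94×10⁵ W m⁻².
Energy balance: absorbed = emitted ⇒ πR²·S(1−A) = 4πR²·σT_eq⁴, so T_eq⁴ = S(1−A)/(4σ).
T_eq = [4.94×10⁵ × 0.84 / (4 × 5.67×10⁻⁸)]^(1/4) = (1.83×10¹²)^(1/4) = 1160 K.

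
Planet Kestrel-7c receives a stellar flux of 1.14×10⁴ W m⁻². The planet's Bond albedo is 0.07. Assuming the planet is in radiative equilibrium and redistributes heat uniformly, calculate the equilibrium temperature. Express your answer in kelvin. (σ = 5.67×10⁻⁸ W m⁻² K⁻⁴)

Energy balance: absorbed = emitted ⇒ πR²·S(1−A) = 4πR²·σT_eq⁴, so T_eq⁴ = S(1−A)/(4σ).
T_eq = [1.14×10⁴ × 0.93 / (4 × 5.67×10⁻⁸)]^(1/4) = (4.67×10¹⁰)^(1/4) = 465 K.

T_eq ≈ 465 K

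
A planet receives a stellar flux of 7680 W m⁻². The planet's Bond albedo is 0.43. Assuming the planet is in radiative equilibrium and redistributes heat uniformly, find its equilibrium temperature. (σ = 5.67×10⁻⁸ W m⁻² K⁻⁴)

Energy balance: absorbed = emitted ⇒ πR²·S(1−A) = 4πR²·σT_eq⁴, so T_eq⁴ = S(1−A)/(4σ).
T_eq = [7680 × 0.57 / (4 × 5.67×10⁻⁸)]^(1/4) = (1.93×10¹⁰)^(1/4) = 373 K.

T_eq ≈ 373 K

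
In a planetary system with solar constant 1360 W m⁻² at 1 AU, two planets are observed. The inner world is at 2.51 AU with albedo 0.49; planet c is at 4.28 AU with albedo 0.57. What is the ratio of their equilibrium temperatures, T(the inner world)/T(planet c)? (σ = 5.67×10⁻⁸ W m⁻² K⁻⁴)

T₁/T₂ ≈ 1.363

T_eq = [S₀(1−A)/(4σd²)]^(1/4), so T ∝ (1−A)^(1/4) / √d.
T₁ = [1360×0.51/(4×5.67×10⁻⁸×2.51²)]^(1/4) = 148.43 K.
T₂ = [1360×0.43/(4×5.67×10⁻⁸×4.28²)]^(1/4) = 108.92 K.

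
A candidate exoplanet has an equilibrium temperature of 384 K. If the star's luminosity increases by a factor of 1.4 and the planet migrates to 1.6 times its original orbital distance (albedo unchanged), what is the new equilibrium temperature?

T_eq ∝ L^(1/4) · d^(−1/2).
T′ = 384 × 1.4^(1/4) / 1.6^(1/2) = 330 K.

T_eq ≈ 330 K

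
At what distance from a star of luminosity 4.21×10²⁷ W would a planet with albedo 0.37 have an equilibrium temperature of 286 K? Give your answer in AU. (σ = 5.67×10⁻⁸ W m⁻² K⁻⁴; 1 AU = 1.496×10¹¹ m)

From T_eq⁴ = L(1−A)/(16πσd²): d = √[L(1−A)/(16πσT_eq⁴)].
d = √[4.21×10²⁷ × 0.63 / (16π × 5.67×10⁻⁸ × (286)⁴)] = 3.73×10¹¹ m = 2.49 AU.

d ≈ 2.49 AU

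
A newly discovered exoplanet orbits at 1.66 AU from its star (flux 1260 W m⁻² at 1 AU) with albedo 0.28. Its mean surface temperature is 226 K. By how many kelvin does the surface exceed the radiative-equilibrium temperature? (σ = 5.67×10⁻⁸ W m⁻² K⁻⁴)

ΔT ≈ 30.8 K

S = 1260/1.66² = 457.3 W m⁻².
T_eq = [S(1−A)/(4σ)]^(1/4) = [457.3×0.72/(4×5.67×10⁻⁸)]^(1/4) = 195.2 K.
ΔT = T_surf − T_eq = 226 − 195.2.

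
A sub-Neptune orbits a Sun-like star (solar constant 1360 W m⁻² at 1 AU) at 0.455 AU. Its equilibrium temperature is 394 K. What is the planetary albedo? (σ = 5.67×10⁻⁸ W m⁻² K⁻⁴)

A ≈ 0.17

Flux at 0.455 AU: S = 1360/0.455² = 6570 W m⁻².
From T_eq⁴ = S(1−A)/(4σ): 1−A = 4σT_eq⁴/S.
1−A = 4 × 5.67×10⁻⁸ × (394)⁴ / 6570 = 0.832.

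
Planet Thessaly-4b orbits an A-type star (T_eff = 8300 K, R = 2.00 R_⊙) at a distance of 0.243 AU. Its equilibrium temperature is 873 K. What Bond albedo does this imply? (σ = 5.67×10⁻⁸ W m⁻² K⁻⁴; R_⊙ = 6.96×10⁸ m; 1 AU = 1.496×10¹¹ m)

A ≈ 0.67

R_⋆ = 2.00 × 6.96×10⁸ = 1.39×10⁹ m.
d = 0.243 AU = 3.64×10¹⁰ m.
L = 4πR_⋆²σT_⋆⁴ = 4π(1.39×10⁹)² × 5.67×10⁻⁸ × (8300)⁴ = 6.55×10²⁷ W.
S = L/(4πd²) = 3.95×10⁵ W m⁻².
From T_eq⁴ = S(1−A)/(4σ): 1−A = 4σT_eq⁴/S.
1−A = 4 × 5.67×10⁻⁸ × (873)⁴ / 3.95×10⁵ = 0.334.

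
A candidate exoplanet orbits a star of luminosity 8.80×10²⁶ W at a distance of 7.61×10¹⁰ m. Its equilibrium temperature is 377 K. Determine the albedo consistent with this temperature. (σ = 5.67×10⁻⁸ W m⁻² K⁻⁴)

A ≈ 0.62

Flux: S = L/(4πd²) = 8.80×10²⁶/(4π×(7.61×10¹⁰)²) = 1.21×10⁴ W m⁻².
From T_eq⁴ = S(1−A)/(4σ): 1−A = 4σT_eq⁴/S.
1−A = 4 × 5.67×10⁻⁸ × (377)⁴ / 1.21×10⁴ = 0.379.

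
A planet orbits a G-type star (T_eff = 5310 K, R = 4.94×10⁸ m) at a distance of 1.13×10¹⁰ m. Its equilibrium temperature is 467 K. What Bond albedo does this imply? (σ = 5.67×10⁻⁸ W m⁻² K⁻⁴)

A ≈ 0.87

L = 4πR_⋆²σT_⋆⁴ = 4π(4.94×10⁸)² × 5.67×10⁻⁸ × (5310)⁴ = 1.38×10²⁶ W.
S = L/(4πd²) = 8.62×10⁴ W m⁻².
From T_eq⁴ = S(1−A)/(4σ): 1−A = 4σT_eq⁴/S.
1−A = 4 × 5.67×10⁻⁸ × (467)⁴ / 8.62×10⁴ = 0.125.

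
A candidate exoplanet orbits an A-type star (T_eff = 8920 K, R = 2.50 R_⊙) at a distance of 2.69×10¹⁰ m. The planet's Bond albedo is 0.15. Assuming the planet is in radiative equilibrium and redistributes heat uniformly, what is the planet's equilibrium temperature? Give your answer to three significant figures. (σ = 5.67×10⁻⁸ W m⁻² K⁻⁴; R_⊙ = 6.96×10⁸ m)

T_eq ≈ 1540 K

R_⋆ = 2.50 × 6.96×10⁸ = 1.74×10⁹ m.
L = 4πR_⋆²σT_⋆⁴ = 4π(1.74×10⁹)² × 5.67×10⁻⁸ × (8920)⁴ = 1.37×10²⁸ W.
S = L/(4πd²) = 1.50×10⁶ W m⁻².
Energy balance: absorbed = emitted ⇒ πR²·S(1−A) = 4πR²·σT_eq⁴, so T_eq⁴ = S(1−A)/(4σ).
T_eq = [1.50×10⁶ × 0.85 / (4 × 5.67×10⁻⁸)]^(1/4) = (5.63×10¹²)^(1/4) = 1540 K.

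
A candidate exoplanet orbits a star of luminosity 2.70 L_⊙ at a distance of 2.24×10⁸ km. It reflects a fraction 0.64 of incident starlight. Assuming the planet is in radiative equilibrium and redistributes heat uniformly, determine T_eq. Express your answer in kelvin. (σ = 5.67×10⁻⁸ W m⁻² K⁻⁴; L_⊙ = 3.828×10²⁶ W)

T_eq ≈ 226 K

d = 2.24×10⁸ km = 2.24×10¹¹ m.
L = 2.70 × 3.828×10²⁶ = 1.03×10²⁷ W.
Flux: S = L/(4πd²) = 1.03×10²⁷/(4π×(2.24×10¹¹)²) = 1640 W m⁻².
Energy balance: absorbed = emitted ⇒ πR²·S(1−A) = 4πR²·σT_eq⁴, so T_eq⁴ = S(1−A)/(4σ).
T_eq = [1640 × 0.36 / (4 × 5.67×10⁻⁸)]^(1/4) = (2.60×10⁹)^(1/4) = 226 K.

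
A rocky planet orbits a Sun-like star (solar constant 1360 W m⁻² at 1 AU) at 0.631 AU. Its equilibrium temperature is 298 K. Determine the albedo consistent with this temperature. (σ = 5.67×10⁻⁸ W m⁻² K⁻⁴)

Flux at 0.631 AU: S = 1360/0.631² = 3420 W m⁻².
From T_eq⁴ = S(1−A)/(4σ): 1−A = 4σT_eq⁴/S.
1−A = 4 × 5.67×10⁻⁸ × (298)⁴ / 3420 = 0.524.

A ≈ 0.48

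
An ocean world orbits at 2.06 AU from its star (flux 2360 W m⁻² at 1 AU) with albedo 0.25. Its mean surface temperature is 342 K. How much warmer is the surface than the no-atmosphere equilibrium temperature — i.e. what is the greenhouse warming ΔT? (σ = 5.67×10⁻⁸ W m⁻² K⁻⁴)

S = 2360/2.06² = 556.1 W m⁻².
T_eq = [S(1−A)/(4σ)]^(1/4) = [556.1×0.75/(4×5.67×10⁻⁸)]^(1/4) = 207.1 K.
ΔT = T_surf − T_eq = 342 − 207.1.

ΔT ≈ 134.9 K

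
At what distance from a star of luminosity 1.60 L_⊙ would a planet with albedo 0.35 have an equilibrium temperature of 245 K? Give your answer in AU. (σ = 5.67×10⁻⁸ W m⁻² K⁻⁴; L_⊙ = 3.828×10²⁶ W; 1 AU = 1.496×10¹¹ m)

L = 1.60 × 3.828×10²⁶ = 6.12×10²⁶ W.
From T_eq⁴ = L(1−A)/(16πσd²): d = √[L(1−A)/(16πσT_eq⁴)].
d = √[6.12×10²⁶ × 0.65 / (16π × 5.67×10⁻⁸ × (245)⁴)] = 1.97×10¹¹ m = 1.32 AU.

d ≈ 1.32 AU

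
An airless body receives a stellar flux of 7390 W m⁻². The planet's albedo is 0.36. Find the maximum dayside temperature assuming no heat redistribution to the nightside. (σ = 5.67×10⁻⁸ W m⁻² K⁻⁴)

T_ss ≈ 537 K

With no redistribution each surface element balances locally: S(1−A) = σT⁴.
T = [7390 × 0.64 / 5.67×10⁻⁸]^(1/4) = (8.34×10¹⁰)^(1/4) = 537 K.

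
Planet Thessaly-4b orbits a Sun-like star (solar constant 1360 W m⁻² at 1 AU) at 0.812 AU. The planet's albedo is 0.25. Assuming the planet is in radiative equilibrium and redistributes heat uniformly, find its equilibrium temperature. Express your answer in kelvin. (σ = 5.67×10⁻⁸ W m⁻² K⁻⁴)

Flux at 0.812 AU: S = 1360/0.812² = 2060 W m⁻².
Energy balance: absorbed = emitted ⇒ πR²·S(1−A) = 4πR²·σT_eq⁴, so T_eq⁴ = S(1−A)/(4σ).
T_eq = [2060 × 0.75 / (4 × 5.67×10⁻⁸)]^(1/4) = (6.82×10⁹)^(1/4) = 287 K.

T_eq ≈ 287 K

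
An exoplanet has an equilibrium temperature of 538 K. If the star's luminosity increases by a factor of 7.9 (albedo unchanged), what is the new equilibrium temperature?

T_eq ≈ 902 K

T_eq ∝ L^(1/4) · d^(−1/2).
T′ = 538 × 7.9^(1/4) = 902 K.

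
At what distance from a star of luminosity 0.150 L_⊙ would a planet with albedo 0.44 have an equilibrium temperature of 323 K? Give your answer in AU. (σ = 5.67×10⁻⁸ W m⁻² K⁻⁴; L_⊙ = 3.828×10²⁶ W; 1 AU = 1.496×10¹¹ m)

d ≈ 0.215 AU

L = 0.150 × 3.828×10²⁶ = 5.74×10²⁵ W.
From T_eq⁴ = L(1−A)/(16πσd²): d = √[L(1−A)/(16πσT_eq⁴)].
d = √[5.74×10²⁵ × 0.56 / (16π × 5.67×10⁻⁸ × (323)⁴)] = 3.22×10¹⁰ m = 0.215 AU.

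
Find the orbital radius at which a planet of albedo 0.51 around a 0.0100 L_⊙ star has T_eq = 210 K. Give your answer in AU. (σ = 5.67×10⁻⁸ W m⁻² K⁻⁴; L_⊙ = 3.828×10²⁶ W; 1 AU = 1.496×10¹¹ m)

L = 0.0100 × 3.828×10²⁶ = 3.83×10²⁴ W.
From T_eq⁴ = L(1−A)/(16πσd²): d = √[L(1−A)/(16πσT_eq⁴)].
d = √[3.83×10²⁴ × 0.49 / (16π × 5.67×10⁻⁸ × (210)⁴)] = 1.84×10¹⁰ m = 0.123 AU.

d ≈ 0.123 AU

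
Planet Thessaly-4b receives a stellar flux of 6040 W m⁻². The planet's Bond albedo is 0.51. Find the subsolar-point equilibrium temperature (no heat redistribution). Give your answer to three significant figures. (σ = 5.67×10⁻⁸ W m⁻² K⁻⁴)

T_ss ≈ 478 K

At the subsolar point the surface absorbs S(1−A) and emits σT⁴ per unit area — no factor of 4, since only the local patch is in balance.
T = [6040 × 0.49 / 5.67×10⁻⁸]^(1/4) = (5.22×10¹⁰)^(1/4) = 478 K.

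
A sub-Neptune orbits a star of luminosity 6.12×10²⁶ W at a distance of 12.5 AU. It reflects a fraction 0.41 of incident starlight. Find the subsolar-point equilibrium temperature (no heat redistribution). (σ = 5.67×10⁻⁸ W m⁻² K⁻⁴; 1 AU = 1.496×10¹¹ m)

d = 12.5 AU = 1.87×10¹² m.
Flux: S = L/(4πd²) = 6.12×10²⁶/(4π×(1.87×10¹²)²) = 13.9 W m⁻².
At the subsolar point the surface absorbs S(1−A) and emits σT⁴ per unit area — no factor of 4, since only the local patch is in balance.
T = [13.9 × 0.59 / 5.67×10⁻⁸]^(1/4) = (1.45×10⁸)^(1/4) = 110 K.

T_ss ≈ 110 K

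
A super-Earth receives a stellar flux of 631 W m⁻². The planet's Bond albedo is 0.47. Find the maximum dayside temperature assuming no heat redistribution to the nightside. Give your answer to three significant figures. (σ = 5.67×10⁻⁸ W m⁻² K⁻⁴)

T_ss ≈ 277 K

With no redistribution each surface element balances locally: S(1−A) = σT⁴.
T = [631 × 0.53 / 5.67×10⁻⁸]^(1/4) = (5.90×10⁹)^(1/4) = 277 K.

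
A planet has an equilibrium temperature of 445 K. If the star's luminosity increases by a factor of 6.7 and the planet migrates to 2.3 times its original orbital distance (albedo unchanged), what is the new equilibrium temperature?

T_eq ∝ L^(1/4) · d^(−1/2).
T′ = 445 × 6.7^(1/4) / 2.3^(1/2) = 472 K.

T_eq ≈ 472 K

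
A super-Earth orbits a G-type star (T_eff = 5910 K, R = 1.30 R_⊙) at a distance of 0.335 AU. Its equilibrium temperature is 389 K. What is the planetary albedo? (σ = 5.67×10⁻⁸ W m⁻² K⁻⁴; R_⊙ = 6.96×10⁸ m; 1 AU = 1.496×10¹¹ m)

A ≈ 0.77

R_⋆ = 1.30 × 6.96×10⁸ = 9.05×10⁸ m.
d = 0.335 AU = 5.01×10¹⁰ m.
L = 4πR_⋆²σT_⋆⁴ = 4π(9.05×10⁸)² × 5.67×10⁻⁸ × (5910)⁴ = 7.12×10²⁶ W.
S = L/(4πd²) = 2.25×10⁴ W m⁻².
From T_eq⁴ = S(1−A)/(4σ): 1−A = 4σT_eq⁴/S.
1−A = 4 × 5.67×10⁻⁸ × (389)⁴ / 2.25×10⁴ = 0.230.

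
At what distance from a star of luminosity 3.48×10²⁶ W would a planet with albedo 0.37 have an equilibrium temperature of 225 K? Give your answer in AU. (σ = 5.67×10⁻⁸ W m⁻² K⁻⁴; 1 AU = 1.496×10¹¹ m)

From T_eq⁴ = L(1−A)/(16πσd²): d = √[L(1−A)/(16πσT_eq⁴)].
d = √[3.48×10²⁶ × 0.63 / (16π × 5.67×10⁻⁸ × (225)⁴)] = 1.73×10¹¹ m = 1.16 AU.

d ≈ 1.16 AU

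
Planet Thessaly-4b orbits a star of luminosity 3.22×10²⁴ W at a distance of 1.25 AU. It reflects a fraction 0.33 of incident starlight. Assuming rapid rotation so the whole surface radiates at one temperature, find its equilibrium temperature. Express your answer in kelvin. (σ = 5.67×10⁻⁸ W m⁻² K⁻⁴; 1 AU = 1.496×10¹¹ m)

T_eq ≈ 68.2 K

d = 1.25 AU = 1.87×10¹¹ m.
Flux: S = L/(4πd²) = 3.22×10²⁴/(4π×(1.87×10¹¹)²) = 7.33 W m⁻².
Energy balance: absorbed = emitted ⇒ πR²·S(1−A) = 4πR²·σT_eq⁴, so T_eq⁴ = S(1−A)/(4σ).
T_eq = [7.33 × 0.67 / (4 × 5.67×10⁻⁸)]^(1/4) = (2.16×10⁷)^(1/4) = 68.2 K.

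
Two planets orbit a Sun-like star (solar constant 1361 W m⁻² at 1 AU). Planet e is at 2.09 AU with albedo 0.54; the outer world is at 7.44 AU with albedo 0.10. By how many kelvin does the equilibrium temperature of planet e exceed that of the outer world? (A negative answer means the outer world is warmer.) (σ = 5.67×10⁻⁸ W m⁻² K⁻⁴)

ΔT ≈ 59.2 K

T_eq = [S₀(1−A)/(4σd²)]^(1/4), so T ∝ (1−A)^(1/4) / √d.
T₁ = [1361×0.46/(4×5.67×10⁻⁸×2.09²)]^(1/4) = 158.55 K.
T₂ = [1361×0.90/(4×5.67×10⁻⁸×7.44²)]^(1/4) = 99.39 K.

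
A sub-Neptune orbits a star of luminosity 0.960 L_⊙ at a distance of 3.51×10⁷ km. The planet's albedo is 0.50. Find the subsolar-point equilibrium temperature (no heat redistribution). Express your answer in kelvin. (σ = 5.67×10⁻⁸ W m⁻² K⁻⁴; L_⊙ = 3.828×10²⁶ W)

d = 3.51×10⁷ km = 3.51×10¹⁰ m.
L = 0.960 × 3.828×10²⁶ = 3.67×10²⁶ W.
Flux: S = L/(4πd²) = 3.67×10²⁶/(4π×(3.51×10¹⁰)²) = 2.37×10⁴ W m⁻².
At the subsolar point the surface absorbs S(1−A) and emits σT⁴ per unit area — no factor of 4, since only the local patch is in balance.
T = [2.37×10⁴ × 0.50 / 5.67×10⁻⁸]^(1/4) = (2.09×10¹¹)^(1/4) = 676 K.

T_ss ≈ 676 K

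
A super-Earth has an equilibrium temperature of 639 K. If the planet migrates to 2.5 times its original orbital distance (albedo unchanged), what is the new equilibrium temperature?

T_eq ∝ L^(1/4) · d^(−1/2).
T′ = 639 / 2.5^(1/2) = 404 K.

T_eq ≈ 404 K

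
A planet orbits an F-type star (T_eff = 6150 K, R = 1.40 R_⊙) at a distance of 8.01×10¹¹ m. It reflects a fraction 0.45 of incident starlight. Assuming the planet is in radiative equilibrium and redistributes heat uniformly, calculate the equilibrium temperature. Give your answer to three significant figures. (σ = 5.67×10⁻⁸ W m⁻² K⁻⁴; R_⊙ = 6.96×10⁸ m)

T_eq ≈ 131 K

R_⋆ = 1.40 × 6.96×10⁸ = 9.74×10⁸ m.
L = 4πR_⋆²σT_⋆⁴ = 4π(9.74×10⁸)² × 5.67×10⁻⁸ × (6150)⁴ = 9.68×10²⁶ W.
S = L/(4πd²) = 120 W m⁻².
Energy balance: absorbed = emitted ⇒ πR²·S(1−A) = 4πR²·σT_eq⁴, so T_eq⁴ = S(1−A)/(4σ).
T_eq = [120 × 0.55 / (4 × 5.67×10⁻⁸)]^(1/4) = (2.91×10⁸)^(1/4) = 131 K.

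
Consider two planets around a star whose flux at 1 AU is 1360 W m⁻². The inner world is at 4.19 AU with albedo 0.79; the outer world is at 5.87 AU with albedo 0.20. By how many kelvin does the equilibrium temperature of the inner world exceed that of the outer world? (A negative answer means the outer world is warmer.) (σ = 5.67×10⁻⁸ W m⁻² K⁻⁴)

ΔT ≈ -16.6 K

T_eq = [S₀(1−A)/(4σd²)]^(1/4), so T ∝ (1−A)^(1/4) / √d.
T₁ = [1360×0.21/(4×5.67×10⁻⁸×4.19²)]^(1/4) = 92.03 K.
T₂ = [1360×0.80/(4×5.67×10⁻⁸×5.87²)]^(1/4) = 108.62 K.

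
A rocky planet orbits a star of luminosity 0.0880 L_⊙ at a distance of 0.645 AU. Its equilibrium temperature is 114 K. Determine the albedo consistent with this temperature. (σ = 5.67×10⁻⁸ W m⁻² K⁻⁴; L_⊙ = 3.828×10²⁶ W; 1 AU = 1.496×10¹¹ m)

d = 0.645 AU = 9.65×10¹⁰ m.
L = 0.0880 × 3.828×10²⁶ = 3.37×10²⁵ W.
Flux: S = L/(4πd²) = 3.37×10²⁵/(4π×(9.65×10¹⁰)²) = 288 W m⁻².
From T_eq⁴ = S(1−A)/(4σ): 1−A = 4σT_eq⁴/S.
1−A = 4 × 5.67×10⁻⁸ × (114)⁴ / 288 = 0.133.

A ≈ 0.87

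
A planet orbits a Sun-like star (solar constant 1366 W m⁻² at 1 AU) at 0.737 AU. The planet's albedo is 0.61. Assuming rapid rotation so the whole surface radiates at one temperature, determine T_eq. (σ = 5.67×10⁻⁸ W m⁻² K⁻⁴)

Flux at 0.737 AU: S = 1366/0.737² = 2510 W m⁻².
Energy balance: absorbed = emitted ⇒ πR²·S(1−A) = 4πR²·σT_eq⁴, so T_eq⁴ = S(1−A)/(4σ).
T_eq = [2510 × 0.39 / (4 × 5.67×10⁻⁸)]^(1/4) = (4.32×10⁹)^(1/4) = 256 K.

T_eq ≈ 256 K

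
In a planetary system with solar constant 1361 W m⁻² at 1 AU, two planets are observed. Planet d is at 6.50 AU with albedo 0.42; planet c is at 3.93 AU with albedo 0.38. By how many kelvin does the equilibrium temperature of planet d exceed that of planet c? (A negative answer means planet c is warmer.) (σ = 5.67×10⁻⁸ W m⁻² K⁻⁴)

ΔT ≈ -29.3 K

T_eq = [S₀(1−A)/(4σd²)]^(1/4), so T ∝ (1−A)^(1/4) / √d.
T₁ = [1361×0.58/(4×5.67×10⁻⁸×6.50²)]^(1/4) = 95.27 K.
T₂ = [1361×0.62/(4×5.67×10⁻⁸×3.93²)]^(1/4) = 124.58 K.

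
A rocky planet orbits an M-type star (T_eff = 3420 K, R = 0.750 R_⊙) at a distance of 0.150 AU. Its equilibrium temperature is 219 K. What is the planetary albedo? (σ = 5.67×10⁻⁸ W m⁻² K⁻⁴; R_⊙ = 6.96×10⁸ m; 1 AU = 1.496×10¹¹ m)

A ≈ 0.88

R_⋆ = 0.750 × 6.96×10⁸ = 5.22×10⁸ m.
d = 0.150 AU = 2.24×10¹⁰ m.
L = 4πR_⋆²σT_⋆⁴ = 4π(5.22×10⁸)² × 5.67×10⁻⁸ × (3420)⁴ = 2.66×10²⁵ W.
S = L/(4πd²) = 4200 W m⁻².
From T_eq⁴ = S(1−A)/(4σ): 1−A = 4σT_eq⁴/S.
1−A = 4 × 5.67×10⁻⁸ × (219)⁴ / 4200 = 0.124.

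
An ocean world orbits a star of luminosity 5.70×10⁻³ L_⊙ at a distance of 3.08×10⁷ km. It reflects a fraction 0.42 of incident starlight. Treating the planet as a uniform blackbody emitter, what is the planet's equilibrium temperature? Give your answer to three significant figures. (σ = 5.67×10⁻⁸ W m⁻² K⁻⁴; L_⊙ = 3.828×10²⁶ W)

d = 3.08×10⁷ km = 3.08×10¹⁰ m.
L = 5.70×10⁻³ × 3.828×10²⁶ = 2.18×10²⁴ W.
Flux: S = L/(4πd²) = 2.18×10²⁴/(4π×(3.08×10¹⁰)²) = 183 W m⁻².
Energy balance: absorbed = emitted ⇒ πR²·S(1−A) = 4πR²·σT_eq⁴, so T_eq⁴ = S(1−A)/(4σ).
T_eq = [183 × 0.58 / (4 × 5.67×10⁻⁸)]^(1/4) = (4.68×10⁸)^(1/4) = 147 K.

T_eq ≈ 147 K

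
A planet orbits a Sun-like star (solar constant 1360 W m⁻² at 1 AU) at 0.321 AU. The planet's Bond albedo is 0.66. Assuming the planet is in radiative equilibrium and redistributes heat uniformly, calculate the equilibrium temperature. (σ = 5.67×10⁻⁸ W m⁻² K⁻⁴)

Flux at 0.321 AU: S = 1360/0.321² = 1.32×10⁴ W m⁻².
Energy balance: absorbed = emitted ⇒ πR²·S(1−A) = 4πR²·σT_eq⁴, so T_eq⁴ = S(1−A)/(4σ).
T_eq = [1.32×10⁴ × 0.34 / (4 × 5.67×10⁻⁸)]^(1/4) = (1.98×10¹⁰)^(1/4) = 375 K.

T_eq ≈ 375 K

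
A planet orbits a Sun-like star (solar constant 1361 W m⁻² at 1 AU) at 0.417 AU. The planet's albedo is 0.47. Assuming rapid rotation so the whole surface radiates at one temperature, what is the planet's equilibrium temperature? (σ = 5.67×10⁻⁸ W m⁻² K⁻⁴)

T_eq ≈ 368 K

Flux at 0.417 AU: S = 1361/0.417² = 7830 W m⁻².
Energy balance: absorbed = emitted ⇒ πR²·S(1−A) = 4πR²·σT_eq⁴, so T_eq⁴ = S(1−A)/(4σ).
T_eq = [7830 × 0.53 / (4 × 5.67×10⁻⁸)]^(1/4) = (1.83×10¹⁰)^(1/4) = 368 K.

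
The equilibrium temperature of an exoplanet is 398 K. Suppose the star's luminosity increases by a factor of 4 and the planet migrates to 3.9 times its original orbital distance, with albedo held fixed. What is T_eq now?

T_eq ≈ 285 K

T_eq ∝ L^(1/4) · d^(−1/2).
T′ = 398 × 4^(1/4) / 3.9^(1/2) = 285 K.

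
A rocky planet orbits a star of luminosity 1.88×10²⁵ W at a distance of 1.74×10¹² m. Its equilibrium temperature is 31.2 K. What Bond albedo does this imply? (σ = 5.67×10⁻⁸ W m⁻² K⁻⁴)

Flux: S = L/(4πd²) = 1.88×10²⁵/(4π×(1.74×10¹²)²) = 0.494 W m⁻².
From T_eq⁴ = S(1−A)/(4σ): 1−A = 4σT_eq⁴/S.
1−A = 4 × 5.67×10⁻⁸ × (31.2)⁴ / 0.494 = 0.435.

A ≈ 0.57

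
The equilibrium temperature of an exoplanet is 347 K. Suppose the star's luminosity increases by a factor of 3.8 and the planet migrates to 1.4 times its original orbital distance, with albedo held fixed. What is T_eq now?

T_eq ≈ 409 K

T_eq ∝ L^(1/4) · d^(−1/2).
T′ = 347 × 3.8^(1/4) / 1.4^(1/2) = 409 K.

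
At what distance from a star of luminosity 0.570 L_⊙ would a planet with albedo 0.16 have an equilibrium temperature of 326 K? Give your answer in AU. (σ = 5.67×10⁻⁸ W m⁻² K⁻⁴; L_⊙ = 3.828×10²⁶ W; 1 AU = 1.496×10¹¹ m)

L = 0.570 × 3.828×10²⁶ = 2.18×10²⁶ W.
From T_eq⁴ = L(1−A)/(16πσd²): d = √[L(1−A)/(16πσT_eq⁴)].
d = √[2.18×10²⁶ × 0.84 / (16π × 5.67×10⁻⁸ × (326)⁴)] = 7.55×10¹⁰ m = 0.504 AU.

d ≈ 0.504 AU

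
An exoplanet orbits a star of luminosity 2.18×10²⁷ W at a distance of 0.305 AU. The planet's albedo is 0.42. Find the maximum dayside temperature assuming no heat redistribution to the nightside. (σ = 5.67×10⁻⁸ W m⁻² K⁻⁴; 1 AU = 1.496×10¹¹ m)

T_ss ≈ 961 K

d = 0.305 AU = 4.56×10¹⁰ m.
Flux: S = L/(4πd²) = 2.18×10²⁷/(4π×(4.56×10¹⁰)²) = 8.33×10⁴ W m⁻².
With no redistribution each surface element balances locally: S(1−A) = σT⁴.
T = [8.33×10⁴ × 0.58 / 5.67×10⁻⁸]^(1/4) = (8.52×10¹¹)^(1/4) = 961 K.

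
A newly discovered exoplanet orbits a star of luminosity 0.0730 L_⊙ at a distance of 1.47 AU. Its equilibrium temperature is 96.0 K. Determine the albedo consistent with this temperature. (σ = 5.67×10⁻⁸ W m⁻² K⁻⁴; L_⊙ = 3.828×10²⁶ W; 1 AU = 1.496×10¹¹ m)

d = 1.47 AU = 2.20×10¹¹ m.
L = 0.0730 × 3.828×10²⁶ = 2.79×10²⁵ W.
Flux: S = L/(4πd²) = 2.79×10²⁵/(4π×(2.20×10¹¹)²) = 46.0 W m⁻².
From T_eq⁴ = S(1−A)/(4σ): 1−A = 4σT_eq⁴/S.
1−A = 4 × 5.67×10⁻⁸ × (96.0)⁴ / 46.0 = 0.419.

A ≈ 0.58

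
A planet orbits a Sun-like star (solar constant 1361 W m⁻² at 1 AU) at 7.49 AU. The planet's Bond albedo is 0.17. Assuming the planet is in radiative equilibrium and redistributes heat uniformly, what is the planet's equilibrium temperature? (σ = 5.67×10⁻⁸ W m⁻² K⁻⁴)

T_eq ≈ 97.1 K

Flux at 7.49 AU: S = 1361/7.49² = 24.3 W m⁻².
Energy balance: absorbed = emitted ⇒ πR²·S(1−A) = 4πR²·σT_eq⁴, so T_eq⁴ = S(1−A)/(4σ).
T_eq = [24.3 × 0.83 / (4 × 5.67×10⁻⁸)]^(1/4) = (8.88×10⁷)^(1/4) = 97.1 K.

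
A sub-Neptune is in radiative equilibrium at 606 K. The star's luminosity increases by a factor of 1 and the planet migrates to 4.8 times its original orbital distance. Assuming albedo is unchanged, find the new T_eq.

T_eq ≈ 277 K

T_eq ∝ L^(1/4) · d^(−1/2).
T′ = 606 × 1^(1/4) / 4.8^(1/2) = 277 K.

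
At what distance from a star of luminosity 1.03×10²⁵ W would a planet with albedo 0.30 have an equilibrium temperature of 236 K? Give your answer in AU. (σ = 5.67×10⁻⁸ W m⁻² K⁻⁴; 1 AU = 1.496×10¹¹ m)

From T_eq⁴ = L(1−A)/(16πσd²): d = √[L(1−A)/(16πσT_eq⁴)].
d = √[1.03×10²⁵ × 0.70 / (16π × 5.67×10⁻⁸ × (236)⁴)] = 2.86×10¹⁰ m = 0.191 AU.

d ≈ 0.191 AU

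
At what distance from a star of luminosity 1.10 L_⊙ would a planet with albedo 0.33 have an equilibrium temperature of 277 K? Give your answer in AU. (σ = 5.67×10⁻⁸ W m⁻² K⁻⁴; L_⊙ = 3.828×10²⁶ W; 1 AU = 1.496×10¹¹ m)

L = 1.10 × 3.828×10²⁶ = 4.21×10²⁶ W.
From T_eq⁴ = L(1−A)/(16πσd²): d = √[L(1−A)/(16πσT_eq⁴)].
d = √[4.21×10²⁶ × 0.67 / (16π × 5.67×10⁻⁸ × (277)⁴)] = 1.30×10¹¹ m = 0.867 AU.

d ≈ 0.867 AU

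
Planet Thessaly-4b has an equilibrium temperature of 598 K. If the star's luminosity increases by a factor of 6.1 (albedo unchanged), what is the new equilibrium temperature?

T_eq ∝ L^(1/4) · d^(−1/2).
T′ = 598 × 6.1^(1/4) = 940 K.

T_eq ≈ 940 K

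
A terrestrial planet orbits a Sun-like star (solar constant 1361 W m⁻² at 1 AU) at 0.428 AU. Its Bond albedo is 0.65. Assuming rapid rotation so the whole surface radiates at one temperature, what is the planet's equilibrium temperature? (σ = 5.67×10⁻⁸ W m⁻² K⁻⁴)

T_eq ≈ 327 K

Flux at 0.428 AU: S = 1361/0.428² = 7430 W m⁻².
Energy balance: absorbed = emitted ⇒ πR²·S(1−A) = 4πR²·σT_eq⁴, so T_eq⁴ = S(1−A)/(4σ).
T_eq = [7430 × 0.35 / (4 × 5.67×10⁻⁸)]^(1/4) = (1.15×10¹⁰)^(1/4) = 327 K.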